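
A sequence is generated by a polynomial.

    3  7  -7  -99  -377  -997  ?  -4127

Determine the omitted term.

Using the first 6 terms:
D1: 4, -14, -92, -278, -620
D2: -18, -78, -186, -342
D3: -60, -108, -156
D4: -48, -48
Constant fourth difference = -48.
Extend forward: -156 − 48 = -204;  -342 − 204 = -546;  -620 − 546 = -1166;  -997 − 1166 = -2163

-2163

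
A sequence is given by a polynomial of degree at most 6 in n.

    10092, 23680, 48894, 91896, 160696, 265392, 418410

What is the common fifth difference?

240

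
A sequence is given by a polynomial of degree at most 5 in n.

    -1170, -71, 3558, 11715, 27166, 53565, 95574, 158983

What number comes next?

250830

D1: 1099, 3629, 8157, 15451, 26399, 42009, 63409
D2: 2530, 4528, 7294, 10948, 15610, 21400
D3: 1998, 2766, 3654, 4662, 5790
D4: 768, 888, 1008, 1128
D5: 120, 120, 120
Fifth differences constant at 120.
1128 + 120 = 1248;  5790 + 1248 = 7038;  21400 + 7038 = 28438;  63409 + 28438 = 91847;  158983 + 91847 = 250830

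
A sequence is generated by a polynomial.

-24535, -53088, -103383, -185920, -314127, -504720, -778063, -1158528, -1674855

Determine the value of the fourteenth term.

-28553, -50295, -82537, -128207, -190593, -273343, -380465, -516327
-21742, -32242, -45670, -62386, -82750, -107122, -135862
-10500, -13428, -16716, -20364, -24372, -28740
-2928, -3288, -3648, -4008, -4368
-360, -360, -360, -360
Constant fifth difference = -360, so extend:
-4368 − 360 = -4728;  -28740 − 4728 = -33468;  -135862 − 33468 = -169330;  -516327 − 169330 = -685657;  -1674855 − 685657 = -2360512
-4728 − 360 = -5088;  -33468 − 5088 = -38556;  -169330 − 38556 = -207886;  -685657 − 207886 = -893543;  -2360512 − 893543 = -3254055
-5088 − 360 = -5448;  -38556 − 5448 = -44004;  -207886 − 44004 = -251890;  -893543 − 251890 = -1145433;  -3254055 − 1145433 = -4399488
-5448 − 360 = -5808;  -44004 − 5808 = -49812;  -251890 − 49812 = -301702;  -1145433 − 301702 = -1447135;  -4399488 − 1447135 = -5846623
-5808 − 360 = -6168;  -49812 − 6168 = -55980;  -301702 − 55980 = -357682;  -1447135 − 357682 = -1804817;  -5846623 − 1804817 = -7651440

-7651440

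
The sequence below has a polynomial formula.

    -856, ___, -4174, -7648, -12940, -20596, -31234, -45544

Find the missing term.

-2044

Using the last 6 terms:
-3474, -5292, -7656, -10638, -14310
-1818, -2364, -2982, -3672
-546, -618, -690
-72, -72
Constant fourth difference = -72.
Extend backward: -546 + 72 = -474;  -1818 + 474 = -1344;  -3474 + 1344 = -2130;  -4174 + 2130 = -2044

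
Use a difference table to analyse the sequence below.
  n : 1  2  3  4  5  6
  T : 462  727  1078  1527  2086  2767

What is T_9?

265  351  449  559  681
86  98  110  122
12  12  12
Constant third difference = 12, so extend:
122 + 12 = 134;  681 + 134 = 815;  2767 + 815 = 3582
134 + 12 = 146;  815 + 146 = 961;  3582 + 961 = 4543
146 + 12 = 158;  961 + 158 = 1119;  4543 + 1119 = 5662

5662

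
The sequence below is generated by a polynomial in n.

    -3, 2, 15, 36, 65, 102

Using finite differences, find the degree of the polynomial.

2

First differences: 5, 13, 21, 29, 37
Second differences: 8, 8, 8, 8
The second differences are constant, so the polynomial has degree 2.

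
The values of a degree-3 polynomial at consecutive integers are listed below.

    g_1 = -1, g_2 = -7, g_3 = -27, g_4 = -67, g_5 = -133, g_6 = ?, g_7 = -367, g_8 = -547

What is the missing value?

-231

Using the first 5 terms:
D1: -6, -20, -40, -66
D2: -14, -20, -26
D3: -6, -6
Constant third difference = -6.
Extend forward: -26 − 6 = -32;  -66 − 32 = -98;  -133 − 98 = -231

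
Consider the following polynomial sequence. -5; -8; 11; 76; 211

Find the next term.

440

Δ: -3  19  65  135
Δ²: 22  46  70
Δ³: 24  24
Third differences constant at 24.
70 + 24 = 94;  135 + 94 = 229;  211 + 229 = 440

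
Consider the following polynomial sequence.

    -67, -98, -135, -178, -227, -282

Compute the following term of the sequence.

-343

D1: -31, -37, -43, -49, -55
D2: -6, -6, -6, -6
Second differences constant at -6.
-55 − 6 = -61;  -282 − 61 = -343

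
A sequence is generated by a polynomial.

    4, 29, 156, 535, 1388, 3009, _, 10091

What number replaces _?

Using the first 6 terms:
Δ: 25, 127, 379, 853, 1621
Δ²: 102, 252, 474, 768
Δ³: 150, 222, 294
Δ⁴: 72, 72
Constant fourth difference = 72.
Extend forward: 294 + 72 = 366;  768 + 366 = 1134;  1621 + 1134 = 2755;  3009 + 2755 = 5764

5764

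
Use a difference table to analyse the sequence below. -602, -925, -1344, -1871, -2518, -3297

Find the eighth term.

D1: -323, -419, -527, -647, -779
D2: -96, -108, -120, -132
D3: -12, -12, -12
Constant third difference = -12, so extend:
-132 − 12 = -144;  -779 − 144 = -923;  -3297 − 923 = -4220
-144 − 12 = -156;  -923 − 156 = -1079;  -4220 − 1079 = -5299

-5299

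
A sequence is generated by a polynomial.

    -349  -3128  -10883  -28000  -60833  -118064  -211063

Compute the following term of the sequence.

-354248

First differences: -2779  -7755  -17117  -32833  -57231  -92999
Second differences: -4976  -9362  -15716  -24398  -35768
Third differences: -4386  -6354  -8682  -11370
Fourth differences: -1968  -2328  -2688
Fifth differences: -360  -360
The fifth differences are constant (-360).
-2688 − 360 = -3048;  -11370 − 3048 = -14418;  -35768 − 14418 = -50186;  -92999 − 50186 = -143185;  -211063 − 143185 = -354248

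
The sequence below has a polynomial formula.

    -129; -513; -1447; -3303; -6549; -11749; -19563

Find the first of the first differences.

-384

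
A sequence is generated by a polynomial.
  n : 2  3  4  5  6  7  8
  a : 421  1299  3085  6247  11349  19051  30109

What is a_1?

79

Δ: 878  1786  3162  5102  7702  11058
Δ²: 908  1376  1940  2600  3356
Δ³: 468  564  660  756
Δ⁴: 96  96  96
The fourth differences are constant at 96.
Work back: 468 − 96 = 372;  908 − 372 = 536;  878 − 536 = 342;  421 − 342 = 79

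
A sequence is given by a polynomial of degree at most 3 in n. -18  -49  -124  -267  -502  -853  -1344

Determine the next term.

-1999

First differences: -31, -75, -143, -235, -351, -491
Second differences: -44, -68, -92, -116, -140
Third differences: -24, -24, -24, -24
Constant third difference = -24, so extend:
-140 − 24 = -164;  -491 − 164 = -655;  -1344 − 655 = -1999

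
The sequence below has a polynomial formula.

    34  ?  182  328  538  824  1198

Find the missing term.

Using the last 5 terms:
First differences: 146  210  286  374
Second differences: 64  76  88
Third differences: 12  12
Constant third difference = 12.
Extend backward: 64 − 12 = 52;  146 − 52 = 94;  182 − 94 = 88

88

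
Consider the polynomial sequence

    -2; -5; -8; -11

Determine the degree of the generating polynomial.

1

D1: -3, -3, -3
The first differences are constant, so the polynomial has degree 1.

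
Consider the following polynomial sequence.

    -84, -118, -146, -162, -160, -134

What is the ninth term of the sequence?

148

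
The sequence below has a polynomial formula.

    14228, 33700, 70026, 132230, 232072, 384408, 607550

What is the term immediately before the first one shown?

First differences: 19472  36326  62204  99842  152336  223142
Second differences: 16854  25878  37638  52494  70806
Third differences: 9024  11760  14856  18312
Fourth differences: 2736  3096  3456
Fifth differences: 360  360
The fifth differences are constant at 360.
Work back: 2736 − 360 = 2376;  9024 − 2376 = 6648;  16854 − 6648 = 10206;  19472 − 10206 = 9266;  14228 − 9266 = 4962

4962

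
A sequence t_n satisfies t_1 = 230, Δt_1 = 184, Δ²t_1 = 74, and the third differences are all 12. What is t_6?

2010

Build the table forward from the leading diagonal:
D3: 12, 12, 12, 12, 12, 12
D2: 74, 86, 98, 110, 122, 134
D1: 184, 258, 344, 442, 552, 674
t: 230, 414, 672, 1016, 1458, 2010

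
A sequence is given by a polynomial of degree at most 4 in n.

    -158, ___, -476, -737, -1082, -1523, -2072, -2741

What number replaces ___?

Using the last 6 terms:
First differences: -261  -345  -441  -549  -669
Second differences: -84  -96  -108  -120
Third differences: -12  -12  -12
Constant third difference = -12.
Extend backward: -84 + 12 = -72;  -261 + 72 = -189;  -476 + 189 = -287

-287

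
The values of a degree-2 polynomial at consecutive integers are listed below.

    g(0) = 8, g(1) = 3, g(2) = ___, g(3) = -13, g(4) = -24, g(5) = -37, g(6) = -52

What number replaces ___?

Using the last 4 terms:
First differences: -11, -13, -15
Second differences: -2, -2
Constant second difference = -2.
Extend backward: -11 + 2 = -9;  -13 + 9 = -4

-4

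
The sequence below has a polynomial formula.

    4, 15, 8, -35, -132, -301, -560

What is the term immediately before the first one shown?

11, -7, -43, -97, -169, -259
-18, -36, -54, -72, -90
-18, -18, -18, -18
The third differences are constant at -18.
Work back: -18 + 18 = 0;  11 + 0 = 11;  4 − 11 = -7

-7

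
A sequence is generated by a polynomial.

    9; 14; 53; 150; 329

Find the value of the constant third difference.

24

First differences: 5, 39, 97, 179
Second differences: 34, 58, 82
Third differences: 24, 24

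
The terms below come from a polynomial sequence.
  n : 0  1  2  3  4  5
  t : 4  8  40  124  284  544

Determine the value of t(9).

3064

4, 32, 84, 160, 260
28, 52, 76, 100
24, 24, 24
The third differences are constant (24).
100 + 24 = 124;  260 + 124 = 384;  544 + 384 = 928
124 + 24 = 148;  384 + 148 = 532;  928 + 532 = 1460
148 + 24 = 172;  532 + 172 = 704;  1460 + 704 = 2164
172 + 24 = 196;  704 + 196 = 900;  2164 + 900 = 3064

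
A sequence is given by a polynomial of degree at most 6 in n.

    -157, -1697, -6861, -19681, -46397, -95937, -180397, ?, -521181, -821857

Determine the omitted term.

-315521

Using the first 7 terms:
First differences: -1540, -5164, -12820, -26716, -49540, -84460
Second differences: -3624, -7656, -13896, -22824, -34920
Third differences: -4032, -6240, -8928, -12096
Fourth differences: -2208, -2688, -3168
Fifth differences: -480, -480
Constant fifth difference = -480.
Extend forward: -3168 − 480 = -3648;  -12096 − 3648 = -15744;  -34920 − 15744 = -50664;  -84460 − 50664 = -135124;  -180397 − 135124 = -315521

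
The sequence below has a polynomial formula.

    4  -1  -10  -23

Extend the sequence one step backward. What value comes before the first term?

5

Δ: -5, -9, -13
Δ²: -4, -4
The second differences are constant at -4.
Work back: -5 + 4 = -1;  4 + 1 = 5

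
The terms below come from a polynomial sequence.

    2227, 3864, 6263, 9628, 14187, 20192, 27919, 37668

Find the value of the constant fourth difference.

First differences: 1637, 2399, 3365, 4559, 6005, 7727, 9749
Second differences: 762, 966, 1194, 1446, 1722, 2022
Third differences: 204, 228, 252, 276, 300
Fourth differences: 24, 24, 24, 24

24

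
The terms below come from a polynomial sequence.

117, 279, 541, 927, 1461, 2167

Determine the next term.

162  262  386  534  706
100  124  148  172
24  24  24
The third differences are constant (24).
172 + 24 = 196;  706 + 196 = 902;  2167 + 902 = 3069

3069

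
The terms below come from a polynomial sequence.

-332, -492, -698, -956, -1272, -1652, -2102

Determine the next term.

-2628

First differences: -160 , -206 , -258 , -316 , -380 , -450
Second differences: -46 , -52 , -58 , -64 , -70
Third differences: -6 , -6 , -6 , -6
Constant third difference = -6, so extend:
-70 − 6 = -76;  -450 − 76 = -526;  -2102 − 526 = -2628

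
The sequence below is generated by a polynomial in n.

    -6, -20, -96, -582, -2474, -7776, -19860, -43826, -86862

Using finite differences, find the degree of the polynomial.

5

First differences: -14, -76, -486, -1892, -5302, -12084, -23966, -43036
Second differences: -62, -410, -1406, -3410, -6782, -11882, -19070
Third differences: -348, -996, -2004, -3372, -5100, -7188
Fourth differences: -648, -1008, -1368, -1728, -2088
Fifth differences: -360, -360, -360, -360
The fifth differences are constant, so the polynomial has degree 5.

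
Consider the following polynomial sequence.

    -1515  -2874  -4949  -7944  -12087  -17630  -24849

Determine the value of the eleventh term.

D1: -1359, -2075, -2995, -4143, -5543, -7219
D2: -716, -920, -1148, -1400, -1676
D3: -204, -228, -252, -276
D4: -24, -24, -24
The fourth differences are constant (-24).
-276 − 24 = -300;  -1676 − 300 = -1976;  -7219 − 1976 = -9195;  -24849 − 9195 = -34044
-300 − 24 = -324;  -1976 − 324 = -2300;  -9195 − 2300 = -11495;  -34044 − 11495 = -45539
-324 − 24 = -348;  -2300 − 348 = -2648;  -11495 − 2648 = -14143;  -45539 − 14143 = -59682
-348 − 24 = -372;  -2648 − 372 = -3020;  -14143 − 3020 = -17163;  -59682 − 17163 = -76845

-76845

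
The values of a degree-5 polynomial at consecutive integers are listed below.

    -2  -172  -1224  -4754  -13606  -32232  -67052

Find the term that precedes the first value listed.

First differences: -170  -1052  -3530  -8852  -18626  -34820
Second differences: -882  -2478  -5322  -9774  -16194
Third differences: -1596  -2844  -4452  -6420
Fourth differences: -1248  -1608  -1968
Fifth differences: -360  -360
The fifth differences are constant at -360.
Work back: -1248 + 360 = -888;  -1596 + 888 = -708;  -882 + 708 = -174;  -170 + 174 = 4;  -2 − 4 = -6

-6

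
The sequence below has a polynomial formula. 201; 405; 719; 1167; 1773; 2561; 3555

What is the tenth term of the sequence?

8013

D1: 204, 314, 448, 606, 788, 994
D2: 110, 134, 158, 182, 206
D3: 24, 24, 24, 24
Constant third difference = 24, so extend:
206 + 24 = 230;  994 + 230 = 1224;  3555 + 1224 = 4779
230 + 24 = 254;  1224 + 254 = 1478;  4779 + 1478 = 6257
254 + 24 = 278;  1478 + 278 = 1756;  6257 + 1756 = 8013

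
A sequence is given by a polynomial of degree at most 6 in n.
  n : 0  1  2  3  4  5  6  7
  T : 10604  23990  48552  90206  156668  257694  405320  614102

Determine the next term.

901356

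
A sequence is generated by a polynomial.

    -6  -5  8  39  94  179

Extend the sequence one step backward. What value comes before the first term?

First differences: 1, 13, 31, 55, 85
Second differences: 12, 18, 24, 30
Third differences: 6, 6, 6
The third differences are constant at 6.
Work back: 12 − 6 = 6;  1 − 6 = -5;  -6 + 5 = -1

-1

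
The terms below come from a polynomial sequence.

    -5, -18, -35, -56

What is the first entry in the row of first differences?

First differences: -13, -17, -21
Second differences: -4, -4

-13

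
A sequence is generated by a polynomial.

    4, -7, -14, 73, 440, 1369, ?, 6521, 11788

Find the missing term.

3238

Using the first 6 terms:
-11, -7, 87, 367, 929
4, 94, 280, 562
90, 186, 282
96, 96
Constant fourth difference = 96.
Extend forward: 282 + 96 = 378;  562 + 378 = 940;  929 + 940 = 1869;  1369 + 1869 = 3238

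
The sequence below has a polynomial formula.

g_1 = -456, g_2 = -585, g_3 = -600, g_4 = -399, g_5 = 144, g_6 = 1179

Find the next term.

2880

First differences: -129 , -15 , 201 , 543 , 1035
Second differences: 114 , 216 , 342 , 492
Third differences: 102 , 126 , 150
Fourth differences: 24 , 24
Constant fourth difference = 24, so extend:
150 + 24 = 174;  492 + 174 = 666;  1035 + 666 = 1701;  1179 + 1701 = 2880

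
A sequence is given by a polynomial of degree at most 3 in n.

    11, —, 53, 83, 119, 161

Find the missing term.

29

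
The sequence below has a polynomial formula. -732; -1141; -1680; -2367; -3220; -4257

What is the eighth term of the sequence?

-6955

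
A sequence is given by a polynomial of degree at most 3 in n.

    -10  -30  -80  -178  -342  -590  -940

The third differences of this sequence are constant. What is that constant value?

D1: -20, -50, -98, -164, -248, -350
D2: -30, -48, -66, -84, -102
D3: -18, -18, -18, -18

-18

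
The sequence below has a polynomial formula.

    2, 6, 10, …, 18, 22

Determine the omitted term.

14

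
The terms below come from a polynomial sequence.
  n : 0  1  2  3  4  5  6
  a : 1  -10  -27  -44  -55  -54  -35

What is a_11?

-11, -17, -17, -11, 1, 19
-6, 0, 6, 12, 18
6, 6, 6, 6
Third differences constant at 6.
18 + 6 = 24;  19 + 24 = 43;  -35 + 43 = 8
24 + 6 = 30;  43 + 30 = 73;  8 + 73 = 81
30 + 6 = 36;  73 + 36 = 109;  81 + 109 = 190
36 + 6 = 42;  109 + 42 = 151;  190 + 151 = 341
42 + 6 = 48;  151 + 48 = 199;  341 + 199 = 540

540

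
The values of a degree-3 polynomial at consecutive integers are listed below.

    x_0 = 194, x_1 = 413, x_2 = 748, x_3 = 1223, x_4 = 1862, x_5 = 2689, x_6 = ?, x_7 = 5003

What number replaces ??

3728

Using the first 6 terms:
First differences: 219  335  475  639  827
Second differences: 116  140  164  188
Third differences: 24  24  24
Constant third difference = 24.
Extend forward: 188 + 24 = 212;  827 + 212 = 1039;  2689 + 1039 = 3728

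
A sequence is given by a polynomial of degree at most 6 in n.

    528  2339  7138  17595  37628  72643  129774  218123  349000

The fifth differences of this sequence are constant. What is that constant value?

240

D1: 1811, 4799, 10457, 20033, 35015, 57131, 88349, 130877
D2: 2988, 5658, 9576, 14982, 22116, 31218, 42528
D3: 2670, 3918, 5406, 7134, 9102, 11310
D4: 1248, 1488, 1728, 1968, 2208
D5: 240, 240, 240, 240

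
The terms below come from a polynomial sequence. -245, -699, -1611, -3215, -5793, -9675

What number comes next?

-15239

Δ: -454, -912, -1604, -2578, -3882
Δ²: -458, -692, -974, -1304
Δ³: -234, -282, -330
Δ⁴: -48, -48
Constant fourth difference = -48, so extend:
-330 − 48 = -378;  -1304 − 378 = -1682;  -3882 − 1682 = -5564;  -9675 − 5564 = -15239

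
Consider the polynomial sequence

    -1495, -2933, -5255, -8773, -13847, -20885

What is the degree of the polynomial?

Δ: -1438, -2322, -3518, -5074, -7038
Δ²: -884, -1196, -1556, -1964
Δ³: -312, -360, -408
Δ⁴: -48, -48
The fourth differences are constant, so the polynomial has degree 4.

4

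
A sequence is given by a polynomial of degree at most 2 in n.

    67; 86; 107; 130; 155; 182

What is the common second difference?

First differences: 19, 21, 23, 25, 27
Second differences: 2, 2, 2, 2

2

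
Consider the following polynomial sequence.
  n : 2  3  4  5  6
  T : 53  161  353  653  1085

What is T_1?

108  192  300  432
84  108  132
24  24
The third differences are constant at 24.
Work back: 84 − 24 = 60;  108 − 60 = 48;  53 − 48 = 5

5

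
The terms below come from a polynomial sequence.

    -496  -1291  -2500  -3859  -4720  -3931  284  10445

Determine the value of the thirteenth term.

305840

-795  -1209  -1359  -861  789  4215  10161
-414  -150  498  1650  3426  5946
264  648  1152  1776  2520
384  504  624  744
120  120  120
Fifth differences constant at 120.
744 + 120 = 864;  2520 + 864 = 3384;  5946 + 3384 = 9330;  10161 + 9330 = 19491;  10445 + 19491 = 29936
864 + 120 = 984;  3384 + 984 = 4368;  9330 + 4368 = 13698;  19491 + 13698 = 33189;  29936 + 33189 = 63125
984 + 120 = 1104;  4368 + 1104 = 5472;  13698 + 5472 = 19170;  33189 + 19170 = 52359;  63125 + 52359 = 115484
1104 + 120 = 1224;  5472 + 1224 = 6696;  19170 + 6696 = 25866;  52359 + 25866 = 78225;  115484 + 78225 = 193709
1224 + 120 = 1344;  6696 + 1344 = 8040;  25866 + 8040 = 33906;  78225 + 33906 = 112131;  193709 + 112131 = 305840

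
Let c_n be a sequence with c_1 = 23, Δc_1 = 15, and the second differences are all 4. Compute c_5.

107

Build the table forward from the leading diagonal:
Δ²: 4, 4, 4, 4, 4
Δ: 15, 19, 23, 27, 31
c: 23, 38, 57, 80, 107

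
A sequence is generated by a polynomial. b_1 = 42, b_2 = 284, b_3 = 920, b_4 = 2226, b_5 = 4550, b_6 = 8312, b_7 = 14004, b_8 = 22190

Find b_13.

125310

D1: 242, 636, 1306, 2324, 3762, 5692, 8186
D2: 394, 670, 1018, 1438, 1930, 2494
D3: 276, 348, 420, 492, 564
D4: 72, 72, 72, 72
Constant fourth difference = 72, so extend:
564 + 72 = 636;  2494 + 636 = 3130;  8186 + 3130 = 11316;  22190 + 11316 = 33506
636 + 72 = 708;  3130 + 708 = 3838;  11316 + 3838 = 15154;  33506 + 15154 = 48660
708 + 72 = 780;  3838 + 780 = 4618;  15154 + 4618 = 19772;  48660 + 19772 = 68432
780 + 72 = 852;  4618 + 852 = 5470;  19772 + 5470 = 25242;  68432 + 25242 = 93674
852 + 72 = 924;  5470 + 924 = 6394;  25242 + 6394 = 31636;  93674 + 31636 = 125310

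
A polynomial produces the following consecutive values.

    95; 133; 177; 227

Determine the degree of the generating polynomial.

2

38, 44, 50
6, 6
The second differences are constant, so the polynomial has degree 2.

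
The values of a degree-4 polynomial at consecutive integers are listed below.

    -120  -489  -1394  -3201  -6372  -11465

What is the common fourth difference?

Δ: -369, -905, -1807, -3171, -5093
Δ²: -536, -902, -1364, -1922
Δ³: -366, -462, -558
Δ⁴: -96, -96

-96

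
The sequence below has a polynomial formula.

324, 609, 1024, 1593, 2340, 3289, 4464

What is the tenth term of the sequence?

285  415  569  747  949  1175
130  154  178  202  226
24  24  24  24
Third differences constant at 24.
226 + 24 = 250;  1175 + 250 = 1425;  4464 + 1425 = 5889
250 + 24 = 274;  1425 + 274 = 1699;  5889 + 1699 = 7588
274 + 24 = 298;  1699 + 298 = 1997;  7588 + 1997 = 9585

9585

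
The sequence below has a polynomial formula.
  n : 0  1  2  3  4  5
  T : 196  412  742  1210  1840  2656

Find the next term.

First differences: 216, 330, 468, 630, 816
Second differences: 114, 138, 162, 186
Third differences: 24, 24, 24
Third differences constant at 24.
186 + 24 = 210;  816 + 210 = 1026;  2656 + 1026 = 3682

3682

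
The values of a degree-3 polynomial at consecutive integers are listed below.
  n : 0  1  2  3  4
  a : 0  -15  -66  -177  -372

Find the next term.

D1: -15, -51, -111, -195
D2: -36, -60, -84
D3: -24, -24
The third differences are constant (-24).
-84 − 24 = -108;  -195 − 108 = -303;  -372 − 303 = -675

-675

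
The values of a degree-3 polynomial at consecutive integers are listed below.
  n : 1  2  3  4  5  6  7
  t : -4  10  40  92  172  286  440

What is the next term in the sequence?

Δ: 14 , 30 , 52 , 80 , 114 , 154
Δ²: 16 , 22 , 28 , 34 , 40
Δ³: 6 , 6 , 6 , 6
The third differences are constant (6).
40 + 6 = 46;  154 + 46 = 200;  440 + 200 = 640

640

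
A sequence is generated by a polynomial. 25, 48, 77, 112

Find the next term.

D1: 23  29  35
D2: 6  6
Constant second difference = 6, so extend:
35 + 6 = 41;  112 + 41 = 153

153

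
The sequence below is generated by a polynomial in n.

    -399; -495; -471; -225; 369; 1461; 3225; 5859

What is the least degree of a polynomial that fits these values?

-96, 24, 246, 594, 1092, 1764, 2634
120, 222, 348, 498, 672, 870
102, 126, 150, 174, 198
24, 24, 24, 24
The fourth differences are constant, so the polynomial has degree 4.

4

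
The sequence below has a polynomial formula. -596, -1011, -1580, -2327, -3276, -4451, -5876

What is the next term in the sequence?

-7575

Δ: -415 , -569 , -747 , -949 , -1175 , -1425
Δ²: -154 , -178 , -202 , -226 , -250
Δ³: -24 , -24 , -24 , -24
Third differences constant at -24.
-250 − 24 = -274;  -1425 − 274 = -1699;  -5876 − 1699 = -7575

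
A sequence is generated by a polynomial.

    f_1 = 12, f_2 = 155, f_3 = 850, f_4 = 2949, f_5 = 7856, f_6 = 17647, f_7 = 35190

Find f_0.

1

143  695  2099  4907  9791  17543
552  1404  2808  4884  7752
852  1404  2076  2868
552  672  792
120  120
The fifth differences are constant at 120.
Work back: 552 − 120 = 432;  852 − 432 = 420;  552 − 420 = 132;  143 − 132 = 11;  12 − 11 = 1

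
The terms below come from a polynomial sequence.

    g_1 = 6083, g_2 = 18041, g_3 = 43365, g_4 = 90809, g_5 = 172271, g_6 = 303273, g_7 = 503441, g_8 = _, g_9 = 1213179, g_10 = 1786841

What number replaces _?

Using the first 7 terms:
11958  25324  47444  81462  131002  200168
13366  22120  34018  49540  69166
8754  11898  15522  19626
3144  3624  4104
480  480
Constant fifth difference = 480.
Extend forward: 4104 + 480 = 4584;  19626 + 4584 = 24210;  69166 + 24210 = 93376;  200168 + 93376 = 293544;  503441 + 293544 = 796985

796985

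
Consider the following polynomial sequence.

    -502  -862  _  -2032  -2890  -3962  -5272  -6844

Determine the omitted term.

-1364

Using the last 5 terms:
-858  -1072  -1310  -1572
-214  -238  -262
-24  -24
Constant third difference = -24.
Extend backward: -214 + 24 = -190;  -858 + 190 = -668;  -2032 + 668 = -1364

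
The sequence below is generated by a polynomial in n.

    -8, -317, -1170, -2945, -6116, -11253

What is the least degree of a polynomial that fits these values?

First differences: -309, -853, -1775, -3171, -5137
Second differences: -544, -922, -1396, -1966
Third differences: -378, -474, -570
Fourth differences: -96, -96
The fourth differences are constant, so the polynomial has degree 4.

4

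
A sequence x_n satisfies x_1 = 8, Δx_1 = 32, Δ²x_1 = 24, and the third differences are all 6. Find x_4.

Build the table forward from the leading diagonal:
Third differences: 6  6  6  6
Second differences: 24  30  36  42
First differences: 32  56  86  122
x: 8  40  96  182

182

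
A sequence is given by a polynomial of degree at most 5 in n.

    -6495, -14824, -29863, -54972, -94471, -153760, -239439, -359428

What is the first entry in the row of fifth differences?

-120

Δ: -8329, -15039, -25109, -39499, -59289, -85679, -119989
Δ²: -6710, -10070, -14390, -19790, -26390, -34310
Δ³: -3360, -4320, -5400, -6600, -7920
Δ⁴: -960, -1080, -1200, -1320
Δ⁵: -120, -120, -120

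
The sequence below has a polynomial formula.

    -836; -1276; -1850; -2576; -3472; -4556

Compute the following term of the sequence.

-5846

Δ: -440, -574, -726, -896, -1084
Δ²: -134, -152, -170, -188
Δ³: -18, -18, -18
Constant third difference = -18, so extend:
-188 − 18 = -206;  -1084 − 206 = -1290;  -4556 − 1290 = -5846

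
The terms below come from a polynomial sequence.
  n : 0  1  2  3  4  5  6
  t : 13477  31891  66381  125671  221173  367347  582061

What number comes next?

886951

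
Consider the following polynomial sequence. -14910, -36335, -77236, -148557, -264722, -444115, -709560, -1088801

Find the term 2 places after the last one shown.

First differences: -21425 , -40901 , -71321 , -116165 , -179393 , -265445 , -379241
Second differences: -19476 , -30420 , -44844 , -63228 , -86052 , -113796
Third differences: -10944 , -14424 , -18384 , -22824 , -27744
Fourth differences: -3480 , -3960 , -4440 , -4920
Fifth differences: -480 , -480 , -480
The fifth differences are constant (-480).
-4920 − 480 = -5400;  -27744 − 5400 = -33144;  -113796 − 33144 = -146940;  -379241 − 146940 = -526181;  -1088801 − 526181 = -1614982
-5400 − 480 = -5880;  -33144 − 5880 = -39024;  -146940 − 39024 = -185964;  -526181 − 185964 = -712145;  -1614982 − 712145 = -2327127

-2327127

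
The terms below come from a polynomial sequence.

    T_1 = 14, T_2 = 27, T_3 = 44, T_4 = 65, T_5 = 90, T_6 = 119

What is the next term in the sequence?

152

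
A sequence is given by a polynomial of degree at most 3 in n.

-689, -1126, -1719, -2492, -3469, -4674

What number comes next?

-6131

First differences: -437, -593, -773, -977, -1205
Second differences: -156, -180, -204, -228
Third differences: -24, -24, -24
Third differences constant at -24.
-228 − 24 = -252;  -1205 − 252 = -1457;  -4674 − 1457 = -6131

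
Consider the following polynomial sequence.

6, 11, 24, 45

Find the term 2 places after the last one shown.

D1: 5, 13, 21
D2: 8, 8
Constant second difference = 8, so extend:
21 + 8 = 29;  45 + 29 = 74
29 + 8 = 37;  74 + 37 = 111

111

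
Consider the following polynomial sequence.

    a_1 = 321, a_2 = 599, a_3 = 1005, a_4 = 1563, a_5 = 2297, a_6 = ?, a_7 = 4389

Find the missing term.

3231

Using the first 5 terms:
278  406  558  734
128  152  176
24  24
Constant third difference = 24.
Extend forward: 176 + 24 = 200;  734 + 200 = 934;  2297 + 934 = 3231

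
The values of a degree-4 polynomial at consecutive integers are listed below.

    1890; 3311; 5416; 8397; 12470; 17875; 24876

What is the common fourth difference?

D1: 1421, 2105, 2981, 4073, 5405, 7001
D2: 684, 876, 1092, 1332, 1596
D3: 192, 216, 240, 264
D4: 24, 24, 24

24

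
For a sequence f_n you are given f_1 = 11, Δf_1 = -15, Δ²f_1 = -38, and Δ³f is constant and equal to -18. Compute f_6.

Build the table forward from the leading diagonal:
Third differences: -18, -18, -18, -18, -18, -18
Second differences: -38, -56, -74, -92, -110, -128
First differences: -15, -53, -109, -183, -275, -385
f: 11, -4, -57, -166, -349, -624

-624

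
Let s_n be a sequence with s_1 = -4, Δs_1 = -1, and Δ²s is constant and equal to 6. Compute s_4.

11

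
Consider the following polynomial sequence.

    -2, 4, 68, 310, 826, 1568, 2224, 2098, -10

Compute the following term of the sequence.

First differences: 6 , 64 , 242 , 516 , 742 , 656 , -126 , -2108
Second differences: 58 , 178 , 274 , 226 , -86 , -782 , -1982
Third differences: 120 , 96 , -48 , -312 , -696 , -1200
Fourth differences: -24 , -144 , -264 , -384 , -504
Fifth differences: -120 , -120 , -120 , -120
Fifth differences constant at -120.
-504 − 120 = -624;  -1200 − 624 = -1824;  -1982 − 1824 = -3806;  -2108 − 3806 = -5914;  -10 − 5914 = -5924

-5924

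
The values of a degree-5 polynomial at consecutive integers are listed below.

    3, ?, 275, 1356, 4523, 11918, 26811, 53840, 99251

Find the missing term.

26

Using the last 7 terms:
1081, 3167, 7395, 14893, 27029, 45411
2086, 4228, 7498, 12136, 18382
2142, 3270, 4638, 6246
1128, 1368, 1608
240, 240
Constant fifth difference = 240.
Extend backward: 1128 − 240 = 888;  2142 − 888 = 1254;  2086 − 1254 = 832;  1081 − 832 = 249;  275 − 249 = 26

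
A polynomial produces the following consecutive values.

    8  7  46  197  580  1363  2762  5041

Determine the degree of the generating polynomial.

D1: -1, 39, 151, 383, 783, 1399, 2279
D2: 40, 112, 232, 400, 616, 880
D3: 72, 120, 168, 216, 264
D4: 48, 48, 48, 48
The fourth differences are constant, so the polynomial has degree 4.

4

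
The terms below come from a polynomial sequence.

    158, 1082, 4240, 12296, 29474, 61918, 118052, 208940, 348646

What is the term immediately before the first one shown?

D1: 924  3158  8056  17178  32444  56134  90888  139706
D2: 2234  4898  9122  15266  23690  34754  48818
D3: 2664  4224  6144  8424  11064  14064
D4: 1560  1920  2280  2640  3000
D5: 360  360  360  360
The fifth differences are constant at 360.
Work back: 1560 − 360 = 1200;  2664 − 1200 = 1464;  2234 − 1464 = 770;  924 − 770 = 154;  158 − 154 = 4

4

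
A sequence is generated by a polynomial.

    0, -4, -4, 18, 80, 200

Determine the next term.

First differences: -4, 0, 22, 62, 120
Second differences: 4, 22, 40, 58
Third differences: 18, 18, 18
Constant third difference = 18, so extend:
58 + 18 = 76;  120 + 76 = 196;  200 + 196 = 396

396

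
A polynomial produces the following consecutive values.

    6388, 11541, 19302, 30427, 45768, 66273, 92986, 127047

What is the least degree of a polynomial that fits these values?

4

5153, 7761, 11125, 15341, 20505, 26713, 34061
2608, 3364, 4216, 5164, 6208, 7348
756, 852, 948, 1044, 1140
96, 96, 96, 96
The fourth differences are constant, so the polynomial has degree 4.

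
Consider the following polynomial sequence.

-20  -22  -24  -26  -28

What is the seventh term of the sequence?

-32

D1: -2, -2, -2, -2
The first differences are constant (-2).
-28 − 2 = -30
-30 − 2 = -32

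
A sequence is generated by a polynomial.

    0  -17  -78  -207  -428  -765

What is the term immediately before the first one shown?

-3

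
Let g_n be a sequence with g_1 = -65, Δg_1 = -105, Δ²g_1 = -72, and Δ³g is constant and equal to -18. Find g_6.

-1490

Build the table forward from the leading diagonal:
Third differences: -18, -18, -18, -18, -18, -18
Second differences: -72, -90, -108, -126, -144, -162
First differences: -105, -177, -267, -375, -501, -645
g: -65, -170, -347, -614, -989, -1490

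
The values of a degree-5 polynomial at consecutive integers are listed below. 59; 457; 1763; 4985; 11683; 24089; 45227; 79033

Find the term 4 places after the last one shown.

398, 1306, 3222, 6698, 12406, 21138, 33806
908, 1916, 3476, 5708, 8732, 12668
1008, 1560, 2232, 3024, 3936
552, 672, 792, 912
120, 120, 120
Constant fifth difference = 120, so extend:
912 + 120 = 1032;  3936 + 1032 = 4968;  12668 + 4968 = 17636;  33806 + 17636 = 51442;  79033 + 51442 = 130475
1032 + 120 = 1152;  4968 + 1152 = 6120;  17636 + 6120 = 23756;  51442 + 23756 = 75198;  130475 + 75198 = 205673
1152 + 120 = 1272;  6120 + 1272 = 7392;  23756 + 7392 = 31148;  75198 + 31148 = 106346;  205673 + 106346 = 312019
1272 + 120 = 1392;  7392 + 1392 = 8784;  31148 + 8784 = 39932;  106346 + 39932 = 146278;  312019 + 146278 = 458297

458297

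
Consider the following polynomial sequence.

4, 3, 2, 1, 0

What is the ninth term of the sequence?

D1: -1  -1  -1  -1
First differences constant at -1.
0 − 1 = -1
-1 − 1 = -2
-2 − 1 = -3
-3 − 1 = -4

-4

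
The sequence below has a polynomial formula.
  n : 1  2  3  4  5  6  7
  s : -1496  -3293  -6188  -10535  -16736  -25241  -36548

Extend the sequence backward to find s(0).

D1: -1797, -2895, -4347, -6201, -8505, -11307
D2: -1098, -1452, -1854, -2304, -2802
D3: -354, -402, -450, -498
D4: -48, -48, -48
The fourth differences are constant at -48.
Work back: -354 + 48 = -306;  -1098 + 306 = -792;  -1797 + 792 = -1005;  -1496 + 1005 = -491

-491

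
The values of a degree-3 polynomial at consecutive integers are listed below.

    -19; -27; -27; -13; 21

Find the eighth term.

303

First differences: -8, 0, 14, 34
Second differences: 8, 14, 20
Third differences: 6, 6
Third differences constant at 6.
20 + 6 = 26;  34 + 26 = 60;  21 + 60 = 81
26 + 6 = 32;  60 + 32 = 92;  81 + 92 = 173
32 + 6 = 38;  92 + 38 = 130;  173 + 130 = 303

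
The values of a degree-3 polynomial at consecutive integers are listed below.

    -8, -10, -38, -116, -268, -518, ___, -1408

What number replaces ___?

-890

Using the first 6 terms:
Δ: -2  -28  -78  -152  -250
Δ²: -26  -50  -74  -98
Δ³: -24  -24  -24
Constant third difference = -24.
Extend forward: -98 − 24 = -122;  -250 − 122 = -372;  -518 − 372 = -890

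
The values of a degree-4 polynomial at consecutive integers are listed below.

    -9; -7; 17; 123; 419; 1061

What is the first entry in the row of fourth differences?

Δ: 2, 24, 106, 296, 642
Δ²: 22, 82, 190, 346
Δ³: 60, 108, 156
Δ⁴: 48, 48

48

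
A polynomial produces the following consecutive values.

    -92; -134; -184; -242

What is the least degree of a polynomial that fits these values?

-42, -50, -58
-8, -8
The second differences are constant, so the polynomial has degree 2.

2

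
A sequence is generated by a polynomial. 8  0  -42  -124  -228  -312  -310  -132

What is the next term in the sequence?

336

D1: -8  -42  -82  -104  -84  2  178
D2: -34  -40  -22  20  86  176
D3: -6  18  42  66  90
D4: 24  24  24  24
Fourth differences constant at 24.
90 + 24 = 114;  176 + 114 = 290;  178 + 290 = 468;  -132 + 468 = 336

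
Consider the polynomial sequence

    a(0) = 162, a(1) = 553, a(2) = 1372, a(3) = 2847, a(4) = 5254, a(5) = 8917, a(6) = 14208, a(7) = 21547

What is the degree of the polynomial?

Δ: 391, 819, 1475, 2407, 3663, 5291, 7339
Δ²: 428, 656, 932, 1256, 1628, 2048
Δ³: 228, 276, 324, 372, 420
Δ⁴: 48, 48, 48, 48
The fourth differences are constant, so the polynomial has degree 4.

4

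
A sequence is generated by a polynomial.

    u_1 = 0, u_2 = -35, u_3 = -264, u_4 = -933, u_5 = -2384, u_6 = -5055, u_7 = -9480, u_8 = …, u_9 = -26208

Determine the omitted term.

Using the first 7 terms:
-35, -229, -669, -1451, -2671, -4425
-194, -440, -782, -1220, -1754
-246, -342, -438, -534
-96, -96, -96
Constant fourth difference = -96.
Extend forward: -534 − 96 = -630;  -1754 − 630 = -2384;  -4425 − 2384 = -6809;  -9480 − 6809 = -16289

-16289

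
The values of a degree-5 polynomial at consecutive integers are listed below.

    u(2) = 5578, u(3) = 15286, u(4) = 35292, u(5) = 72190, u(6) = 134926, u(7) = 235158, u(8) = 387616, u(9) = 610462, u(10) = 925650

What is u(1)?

1566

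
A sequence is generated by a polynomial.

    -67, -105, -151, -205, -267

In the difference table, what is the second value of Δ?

-46

D1: -38, -46, -54, -62
D2: -8, -8, -8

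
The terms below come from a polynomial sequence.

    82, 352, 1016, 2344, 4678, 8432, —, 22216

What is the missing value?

14092

Using the first 6 terms:
First differences: 270  664  1328  2334  3754
Second differences: 394  664  1006  1420
Third differences: 270  342  414
Fourth differences: 72  72
Constant fourth difference = 72.
Extend forward: 414 + 72 = 486;  1420 + 486 = 1906;  3754 + 1906 = 5660;  8432 + 5660 = 14092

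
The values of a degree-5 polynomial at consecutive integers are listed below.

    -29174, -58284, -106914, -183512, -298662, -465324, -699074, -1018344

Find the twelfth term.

-3632664

First differences: -29110  -48630  -76598  -115150  -166662  -233750  -319270
Second differences: -19520  -27968  -38552  -51512  -67088  -85520
Third differences: -8448  -10584  -12960  -15576  -18432
Fourth differences: -2136  -2376  -2616  -2856
Fifth differences: -240  -240  -240
Constant fifth difference = -240, so extend:
-2856 − 240 = -3096;  -18432 − 3096 = -21528;  -85520 − 21528 = -107048;  -319270 − 107048 = -426318;  -1018344 − 426318 = -1444662
-3096 − 240 = -3336;  -21528 − 3336 = -24864;  -107048 − 24864 = -131912;  -426318 − 131912 = -558230;  -1444662 − 558230 = -2002892
-3336 − 240 = -3576;  -24864 − 3576 = -28440;  -131912 − 28440 = -160352;  -558230 − 160352 = -718582;  -2002892 − 718582 = -2721474
-3576 − 240 = -3816;  -28440 − 3816 = -32256;  -160352 − 32256 = -192608;  -718582 − 192608 = -911190;  -2721474 − 911190 = -3632664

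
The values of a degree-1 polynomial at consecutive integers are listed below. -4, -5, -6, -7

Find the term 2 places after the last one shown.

D1: -1 , -1 , -1
The first differences are constant (-1).
-7 − 1 = -8
-8 − 1 = -9

-9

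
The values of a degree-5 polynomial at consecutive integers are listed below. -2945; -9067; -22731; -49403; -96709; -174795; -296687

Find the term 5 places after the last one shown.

-2266107

D1: -6122, -13664, -26672, -47306, -78086, -121892
D2: -7542, -13008, -20634, -30780, -43806
D3: -5466, -7626, -10146, -13026
D4: -2160, -2520, -2880
D5: -360, -360
Constant fifth difference = -360, so extend:
-2880 − 360 = -3240;  -13026 − 3240 = -16266;  -43806 − 16266 = -60072;  -121892 − 60072 = -181964;  -296687 − 181964 = -478651
-3240 − 360 = -3600;  -16266 − 3600 = -19866;  -60072 − 19866 = -79938;  -181964 − 79938 = -261902;  -478651 − 261902 = -740553
-3600 − 360 = -3960;  -19866 − 3960 = -23826;  -79938 − 23826 = -103764;  -261902 − 103764 = -365666;  -740553 − 365666 = -1106219
-3960 − 360 = -4320;  -23826 − 4320 = -28146;  -103764 − 28146 = -131910;  -365666 − 131910 = -497576;  -1106219 − 497576 = -1603795
-4320 − 360 = -4680;  -28146 − 4680 = -32826;  -131910 − 32826 = -164736;  -497576 − 164736 = -662312;  -1603795 − 662312 = -2266107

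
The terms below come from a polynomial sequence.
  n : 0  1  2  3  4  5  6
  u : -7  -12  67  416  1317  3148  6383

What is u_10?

46203

-5 , 79 , 349 , 901 , 1831 , 3235
84 , 270 , 552 , 930 , 1404
186 , 282 , 378 , 474
96 , 96 , 96
The fourth differences are constant (96).
474 + 96 = 570;  1404 + 570 = 1974;  3235 + 1974 = 5209;  6383 + 5209 = 11592
570 + 96 = 666;  1974 + 666 = 2640;  5209 + 2640 = 7849;  11592 + 7849 = 19441
666 + 96 = 762;  2640 + 762 = 3402;  7849 + 3402 = 11251;  19441 + 11251 = 30692
762 + 96 = 858;  3402 + 858 = 4260;  11251 + 4260 = 15511;  30692 + 15511 = 46203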